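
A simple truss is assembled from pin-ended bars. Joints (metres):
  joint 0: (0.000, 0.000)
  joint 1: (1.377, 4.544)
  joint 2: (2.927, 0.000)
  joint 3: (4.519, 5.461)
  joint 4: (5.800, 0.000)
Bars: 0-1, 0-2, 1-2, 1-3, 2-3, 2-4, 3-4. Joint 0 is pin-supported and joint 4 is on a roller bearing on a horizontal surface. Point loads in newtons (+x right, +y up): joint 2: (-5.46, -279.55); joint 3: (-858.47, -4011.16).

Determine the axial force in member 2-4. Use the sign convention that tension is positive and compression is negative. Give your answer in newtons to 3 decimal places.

576.586

N=5 nodes, M=7 members, R=3 reactions → 2N=10, M+R=10
member 0 (0-1): L=4.7481, (cx,cy)=(0.2900,0.9570)
member 1 (0-2): L=2.9270, (cx,cy)=(1.0000,0.0000)
member 2 (1-2): L=4.8011, (cx,cy)=(0.3228,-0.9465)
member 3 (1-3): L=3.2731, (cx,cy)=(0.9600,0.2802)
member 4 (2-3): L=5.6883, (cx,cy)=(0.2799,0.9600)
member 5 (2-4): L=2.8730, (cx,cy)=(1.0000,0.0000)
member 6 (3-4): L=5.6092, (cx,cy)=(0.2284,-0.9736)
solve A·x = −loads:
  F[0-1] = -1914.9815 N (compression)
  F[0-2] = -308.5600 N (compression)
  F[1-2] = +1605.2991 N (tension)
  F[1-3] = -1118.4209 N (compression)
  F[2-3] = -1291.3967 N (compression)
  F[2-4] = +576.5859 N (tension)
  F[3-4] = -2524.7494 N (compression)
  Rx@0 = +863.9300 N
  Ry@0 = +1832.6807 N
  Ry@4 = +2458.0293 N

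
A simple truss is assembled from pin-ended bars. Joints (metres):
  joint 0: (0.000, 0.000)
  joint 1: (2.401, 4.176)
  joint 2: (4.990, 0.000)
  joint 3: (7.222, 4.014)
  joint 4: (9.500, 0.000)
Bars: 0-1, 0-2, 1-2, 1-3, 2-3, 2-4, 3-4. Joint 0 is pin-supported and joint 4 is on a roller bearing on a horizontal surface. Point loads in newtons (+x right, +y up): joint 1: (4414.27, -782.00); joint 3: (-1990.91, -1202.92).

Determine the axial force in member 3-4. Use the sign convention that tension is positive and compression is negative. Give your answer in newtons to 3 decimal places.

-2542.607

N=5 nodes, M=7 members, R=3 reactions → 2N=10, M+R=10
member 0 (0-1): L=4.8170, (cx,cy)=(0.4984,0.8669)
member 1 (0-2): L=4.9900, (cx,cy)=(1.0000,0.0000)
member 2 (1-2): L=4.9134, (cx,cy)=(0.5269,-0.8499)
member 3 (1-3): L=4.8237, (cx,cy)=(0.9994,-0.0336)
member 4 (2-3): L=4.5928, (cx,cy)=(0.4860,0.8740)
member 5 (2-4): L=4.5100, (cx,cy)=(1.0000,0.0000)
member 6 (3-4): L=4.6154, (cx,cy)=(0.4936,-0.8697)
solve A·x = −loads:
  F[0-1] = +261.1542 N (tension)
  F[0-2] = +2293.1903 N (tension)
  F[1-2] = -1038.7342 N (compression)
  F[1-3] = -3738.8775 N (compression)
  F[2-3] = +1010.1399 N (tension)
  F[2-4] = +1254.9549 N (tension)
  F[3-4] = -2542.6074 N (compression)
  Rx@0 = -2423.3600 N
  Ry@0 = -226.4009 N
  Ry@4 = +2211.3209 N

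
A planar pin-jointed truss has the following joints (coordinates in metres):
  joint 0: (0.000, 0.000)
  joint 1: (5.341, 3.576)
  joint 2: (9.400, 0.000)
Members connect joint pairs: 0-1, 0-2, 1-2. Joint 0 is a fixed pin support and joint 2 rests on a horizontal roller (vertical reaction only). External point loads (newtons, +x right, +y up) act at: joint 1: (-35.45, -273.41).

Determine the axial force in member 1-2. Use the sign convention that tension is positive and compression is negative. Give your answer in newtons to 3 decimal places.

N=3 nodes, M=3 members, R=3 reactions → 2N=6, M+R=6
member 0 (0-1): L=6.4276, (cx,cy)=(0.8309,0.5564)
member 1 (0-2): L=9.4000, (cx,cy)=(1.0000,0.0000)
member 2 (1-2): L=5.4096, (cx,cy)=(0.7503,-0.6611)
solve A·x = −loads:
  F[0-1] = -236.4459 N (compression)
  F[0-2] = +161.0242 N (tension)
  F[1-2] = -214.6018 N (compression)
  Rx@0 = +35.4500 N
  Ry@0 = +131.5469 N
  Ry@2 = +141.8632 N

-214.602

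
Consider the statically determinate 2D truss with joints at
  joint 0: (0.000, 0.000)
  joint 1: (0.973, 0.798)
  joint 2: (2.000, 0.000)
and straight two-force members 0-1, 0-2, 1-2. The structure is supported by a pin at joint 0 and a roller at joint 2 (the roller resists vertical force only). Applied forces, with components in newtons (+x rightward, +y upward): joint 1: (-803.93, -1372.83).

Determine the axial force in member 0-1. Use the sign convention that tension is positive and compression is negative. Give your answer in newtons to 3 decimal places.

N=3 nodes, M=3 members, R=3 reactions → 2N=6, M+R=6
member 0 (0-1): L=1.2584, (cx,cy)=(0.7732,0.6341)
member 1 (0-2): L=2.0000, (cx,cy)=(1.0000,0.0000)
member 2 (1-2): L=1.3006, (cx,cy)=(0.7896,-0.6136)
solve A·x = −loads:
  F[0-1] = -1617.4763 N (compression)
  F[0-2] = +446.7241 N (tension)
  F[1-2] = -565.7299 N (compression)
  Rx@0 = +803.9300 N
  Ry@0 = +1025.7163 N
  Ry@2 = +347.1137 N

-1617.476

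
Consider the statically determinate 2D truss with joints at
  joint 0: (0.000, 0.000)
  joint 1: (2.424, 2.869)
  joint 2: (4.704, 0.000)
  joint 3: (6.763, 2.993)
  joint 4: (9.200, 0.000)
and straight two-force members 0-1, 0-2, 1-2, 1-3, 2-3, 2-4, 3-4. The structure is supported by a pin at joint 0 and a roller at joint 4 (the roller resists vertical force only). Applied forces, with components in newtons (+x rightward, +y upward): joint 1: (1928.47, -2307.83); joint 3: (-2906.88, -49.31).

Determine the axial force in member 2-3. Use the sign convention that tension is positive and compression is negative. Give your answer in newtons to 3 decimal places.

421.903

N=5 nodes, M=7 members, R=3 reactions → 2N=10, M+R=10
member 0 (0-1): L=3.7559, (cx,cy)=(0.6454,0.7639)
member 1 (0-2): L=4.7040, (cx,cy)=(1.0000,0.0000)
member 2 (1-2): L=3.6646, (cx,cy)=(0.6222,-0.7829)
member 3 (1-3): L=4.3408, (cx,cy)=(0.9996,0.0286)
member 4 (2-3): L=3.6328, (cx,cy)=(0.5668,0.8239)
member 5 (2-4): L=4.4960, (cx,cy)=(1.0000,0.0000)
member 6 (3-4): L=3.8597, (cx,cy)=(0.6314,-0.7755)
solve A·x = −loads:
  F[0-1] = -2693.0609 N (compression)
  F[0-2] = +759.6406 N (tension)
  F[1-2] = -443.9897 N (compression)
  F[1-3] = -3391.6710 N (compression)
  F[2-3] = +421.9025 N (tension)
  F[2-4] = +244.2834 N (tension)
  F[3-4] = -386.8906 N (compression)
  Rx@0 = +978.4100 N
  Ry@0 = +2057.1235 N
  Ry@4 = +300.0165 N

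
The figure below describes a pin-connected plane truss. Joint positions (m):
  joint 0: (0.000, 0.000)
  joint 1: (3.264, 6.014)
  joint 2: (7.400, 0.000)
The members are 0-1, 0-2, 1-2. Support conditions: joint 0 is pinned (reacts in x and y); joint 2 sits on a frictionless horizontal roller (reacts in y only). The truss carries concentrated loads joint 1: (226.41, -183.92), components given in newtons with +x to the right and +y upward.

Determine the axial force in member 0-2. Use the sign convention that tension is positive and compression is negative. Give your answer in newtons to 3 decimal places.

182.336

N=3 nodes, M=3 members, R=3 reactions → 2N=6, M+R=6
member 0 (0-1): L=6.8427, (cx,cy)=(0.4770,0.8789)
member 1 (0-2): L=7.4000, (cx,cy)=(1.0000,0.0000)
member 2 (1-2): L=7.2990, (cx,cy)=(0.5667,-0.8240)
solve A·x = −loads:
  F[0-1] = +92.3970 N (tension)
  F[0-2] = +182.3359 N (tension)
  F[1-2] = -321.7748 N (compression)
  Rx@0 = -226.4100 N
  Ry@0 = -81.2077 N
  Ry@2 = +265.1277 N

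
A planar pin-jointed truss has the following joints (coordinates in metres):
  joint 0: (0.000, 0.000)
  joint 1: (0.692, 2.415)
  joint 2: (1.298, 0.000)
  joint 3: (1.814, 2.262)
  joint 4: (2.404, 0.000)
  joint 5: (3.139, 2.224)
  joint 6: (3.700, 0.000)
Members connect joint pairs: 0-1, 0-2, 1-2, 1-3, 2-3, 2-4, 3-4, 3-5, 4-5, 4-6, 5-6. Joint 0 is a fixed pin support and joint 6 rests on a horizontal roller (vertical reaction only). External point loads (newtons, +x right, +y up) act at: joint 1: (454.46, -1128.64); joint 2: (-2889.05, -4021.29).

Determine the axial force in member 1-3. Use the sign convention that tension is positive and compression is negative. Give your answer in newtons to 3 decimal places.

-1993.988

N=7 nodes, M=11 members, R=3 reactions → 2N=14, M+R=14
member 0 (0-1): L=2.5122, (cx,cy)=(0.2755,0.9613)
member 1 (0-2): L=1.2980, (cx,cy)=(1.0000,0.0000)
member 2 (1-2): L=2.4899, (cx,cy)=(0.2434,-0.9699)
member 3 (1-3): L=1.1324, (cx,cy)=(0.9908,-0.1351)
member 4 (2-3): L=2.3201, (cx,cy)=(0.2224,0.9750)
member 5 (2-4): L=1.1060, (cx,cy)=(1.0000,0.0000)
member 6 (3-4): L=2.3377, (cx,cy)=(0.2524,-0.9676)
member 7 (3-5): L=1.3255, (cx,cy)=(0.9996,-0.0287)
member 8 (4-5): L=2.3423, (cx,cy)=(0.3138,0.9495)
member 9 (4-6): L=1.2960, (cx,cy)=(1.0000,0.0000)
member 10 (5-6): L=2.2937, (cx,cy)=(0.2446,-0.9696)
solve A·x = −loads:
  F[0-1] = -3361.5516 N (compression)
  F[0-2] = -1508.6268 N (compression)
  F[1-2] = +2445.8258 N (tension)
  F[1-3] = -1993.9876 N (compression)
  F[2-3] = +1691.3723 N (tension)
  F[2-4] = +1599.5360 N (tension)
  F[3-4] = -1949.7868 N (compression)
  F[3-5] = -1107.8904 N (compression)
  F[4-5] = +1987.0271 N (tension)
  F[4-6] = +483.9194 N (tension)
  F[5-6] = -1978.5182 N (compression)
  Rx@0 = +2434.5900 N
  Ry@0 = +3231.5045 N
  Ry@6 = +1918.4255 N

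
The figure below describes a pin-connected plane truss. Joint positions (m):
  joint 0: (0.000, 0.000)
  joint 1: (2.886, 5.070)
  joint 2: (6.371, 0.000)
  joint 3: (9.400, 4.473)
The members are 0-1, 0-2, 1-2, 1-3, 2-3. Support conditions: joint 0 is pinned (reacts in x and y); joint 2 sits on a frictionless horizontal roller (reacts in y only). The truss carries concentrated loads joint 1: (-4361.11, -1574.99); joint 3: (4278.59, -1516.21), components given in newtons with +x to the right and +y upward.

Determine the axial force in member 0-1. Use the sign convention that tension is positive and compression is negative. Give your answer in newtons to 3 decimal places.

N=4 nodes, M=5 members, R=3 reactions → 2N=8, M+R=8
member 0 (0-1): L=5.8339, (cx,cy)=(0.4947,0.8691)
member 1 (0-2): L=6.3710, (cx,cy)=(1.0000,0.0000)
member 2 (1-2): L=6.1522, (cx,cy)=(0.5665,-0.8241)
member 3 (1-3): L=6.5413, (cx,cy)=(0.9958,-0.0913)
member 4 (2-3): L=5.4021, (cx,cy)=(0.5607,0.8280)
solve A·x = −loads:
  F[0-1] = -698.7658 N (compression)
  F[0-2] = +263.1583 N (tension)
  F[1-2] = -1729.8259 N (compression)
  F[1-3] = +5016.2437 N (tension)
  F[2-3] = -1278.2363 N (compression)
  Rx@0 = +82.5200 N
  Ry@0 = +607.2727 N
  Ry@2 = +2483.9273 N

-698.766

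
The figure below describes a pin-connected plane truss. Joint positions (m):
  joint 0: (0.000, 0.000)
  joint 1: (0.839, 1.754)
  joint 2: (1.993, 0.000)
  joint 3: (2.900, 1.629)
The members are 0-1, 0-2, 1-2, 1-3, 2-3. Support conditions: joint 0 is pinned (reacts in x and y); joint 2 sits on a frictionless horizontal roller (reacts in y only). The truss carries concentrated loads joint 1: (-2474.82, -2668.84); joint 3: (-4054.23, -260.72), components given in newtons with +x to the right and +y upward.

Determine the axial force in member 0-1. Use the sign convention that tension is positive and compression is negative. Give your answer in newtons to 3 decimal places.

-7669.243

N=4 nodes, M=5 members, R=3 reactions → 2N=8, M+R=8
member 0 (0-1): L=1.9443, (cx,cy)=(0.4315,0.9021)
member 1 (0-2): L=1.9930, (cx,cy)=(1.0000,0.0000)
member 2 (1-2): L=2.0996, (cx,cy)=(0.5496,-0.8354)
member 3 (1-3): L=2.0648, (cx,cy)=(0.9982,-0.0605)
member 4 (2-3): L=1.8645, (cx,cy)=(0.4865,0.8737)
solve A·x = −loads:
  F[0-1] = -7669.2430 N (compression)
  F[0-2] = -3219.6942 N (compression)
  F[1-2] = +5361.4524 N (tension)
  F[1-3] = -3788.3207 N (compression)
  F[2-3] = -560.9019 N (compression)
  Rx@0 = +6529.0500 N
  Ry@0 = +6918.4863 N
  Ry@2 = -3988.9263 N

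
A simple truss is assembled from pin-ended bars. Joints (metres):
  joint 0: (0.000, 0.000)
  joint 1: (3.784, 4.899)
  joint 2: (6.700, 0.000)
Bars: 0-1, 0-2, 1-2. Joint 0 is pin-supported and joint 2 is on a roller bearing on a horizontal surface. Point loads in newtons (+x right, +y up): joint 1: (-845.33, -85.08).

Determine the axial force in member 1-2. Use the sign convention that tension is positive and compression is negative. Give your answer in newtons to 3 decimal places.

N=3 nodes, M=3 members, R=3 reactions → 2N=6, M+R=6
member 0 (0-1): L=6.1902, (cx,cy)=(0.6113,0.7914)
member 1 (0-2): L=6.7000, (cx,cy)=(1.0000,0.0000)
member 2 (1-2): L=5.7012, (cx,cy)=(0.5115,-0.8593)
solve A·x = −loads:
  F[0-1] = -827.8006 N (compression)
  F[0-2] = -339.3066 N (compression)
  F[1-2] = +663.3890 N (tension)
  Rx@0 = +845.3300 N
  Ry@0 = +655.1291 N
  Ry@2 = -570.0491 N

663.389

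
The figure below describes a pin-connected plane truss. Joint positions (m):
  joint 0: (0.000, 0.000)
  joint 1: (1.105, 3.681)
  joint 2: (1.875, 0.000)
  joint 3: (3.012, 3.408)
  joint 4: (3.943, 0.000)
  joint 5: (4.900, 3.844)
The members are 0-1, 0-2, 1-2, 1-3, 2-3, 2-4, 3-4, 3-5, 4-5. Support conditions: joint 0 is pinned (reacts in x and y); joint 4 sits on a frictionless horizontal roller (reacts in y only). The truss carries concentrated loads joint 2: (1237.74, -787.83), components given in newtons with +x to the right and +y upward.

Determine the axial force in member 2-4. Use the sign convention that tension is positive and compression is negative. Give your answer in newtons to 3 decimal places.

102.343

N=6 nodes, M=9 members, R=3 reactions → 2N=12, M+R=12
member 0 (0-1): L=3.8433, (cx,cy)=(0.2875,0.9578)
member 1 (0-2): L=1.8750, (cx,cy)=(1.0000,0.0000)
member 2 (1-2): L=3.7607, (cx,cy)=(0.2048,-0.9788)
member 3 (1-3): L=1.9264, (cx,cy)=(0.9899,-0.1417)
member 4 (2-3): L=3.5927, (cx,cy)=(0.3165,0.9486)
member 5 (2-4): L=2.0680, (cx,cy)=(1.0000,0.0000)
member 6 (3-4): L=3.5329, (cx,cy)=(0.2635,-0.9647)
member 7 (3-5): L=1.9377, (cx,cy)=(0.9744,0.2250)
member 8 (4-5): L=3.9613, (cx,cy)=(0.2416,0.9704)
solve A·x = −loads:
  F[0-1] = -431.4120 N (compression)
  F[0-2] = +1361.7774 N (tension)
  F[1-2] = +453.8723 N (tension)
  F[1-3] = -219.1800 N (compression)
  F[2-3] = +362.1901 N (tension)
  F[2-4] = +102.3428 N (tension)
  F[3-4] = -388.3614 N (compression)
  F[3-5] = -0.0000 N (compression)
  F[4-5] = +0.0000 N (tension)
  Rx@0 = -1237.7400 N
  Ry@0 = +413.1962 N
  Ry@4 = +374.6338 N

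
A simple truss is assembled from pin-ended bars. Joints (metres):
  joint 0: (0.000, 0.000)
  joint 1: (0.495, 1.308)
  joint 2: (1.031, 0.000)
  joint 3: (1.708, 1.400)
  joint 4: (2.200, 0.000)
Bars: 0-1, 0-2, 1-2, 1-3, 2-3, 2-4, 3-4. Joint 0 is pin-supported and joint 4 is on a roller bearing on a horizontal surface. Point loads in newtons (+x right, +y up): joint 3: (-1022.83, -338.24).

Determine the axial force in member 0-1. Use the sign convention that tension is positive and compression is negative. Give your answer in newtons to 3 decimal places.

-776.820

N=5 nodes, M=7 members, R=3 reactions → 2N=10, M+R=10
member 0 (0-1): L=1.3985, (cx,cy)=(0.3539,0.9353)
member 1 (0-2): L=1.0310, (cx,cy)=(1.0000,0.0000)
member 2 (1-2): L=1.4136, (cx,cy)=(0.3792,-0.9253)
member 3 (1-3): L=1.2165, (cx,cy)=(0.9971,0.0756)
member 4 (2-3): L=1.5551, (cx,cy)=(0.4353,0.9003)
member 5 (2-4): L=1.1690, (cx,cy)=(1.0000,0.0000)
member 6 (3-4): L=1.4839, (cx,cy)=(0.3316,-0.9434)
solve A·x = −loads:
  F[0-1] = -776.8204 N (compression)
  F[0-2] = -747.8800 N (compression)
  F[1-2] = +739.6450 N (tension)
  F[1-3] = -557.0066 N (compression)
  F[2-3] = -760.2311 N (compression)
  F[2-4] = -136.4578 N (compression)
  F[3-4] = +411.5743 N (tension)
  Rx@0 = +1022.8300 N
  Ry@0 = +726.5346 N
  Ry@4 = -388.2946 N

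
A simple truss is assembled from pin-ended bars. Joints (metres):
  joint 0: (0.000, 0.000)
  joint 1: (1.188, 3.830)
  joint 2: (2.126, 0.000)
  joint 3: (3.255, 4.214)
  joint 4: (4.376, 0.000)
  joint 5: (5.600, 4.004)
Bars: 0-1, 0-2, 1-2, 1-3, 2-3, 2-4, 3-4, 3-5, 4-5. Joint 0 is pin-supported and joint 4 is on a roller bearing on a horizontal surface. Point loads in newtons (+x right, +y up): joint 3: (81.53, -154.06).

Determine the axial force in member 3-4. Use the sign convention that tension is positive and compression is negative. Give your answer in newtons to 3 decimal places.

-199.822

N=6 nodes, M=9 members, R=3 reactions → 2N=12, M+R=12
member 0 (0-1): L=4.0100, (cx,cy)=(0.2963,0.9551)
member 1 (0-2): L=2.1260, (cx,cy)=(1.0000,0.0000)
member 2 (1-2): L=3.9432, (cx,cy)=(0.2379,-0.9713)
member 3 (1-3): L=2.1024, (cx,cy)=(0.9832,0.1827)
member 4 (2-3): L=4.3626, (cx,cy)=(0.2588,0.9659)
member 5 (2-4): L=2.2500, (cx,cy)=(1.0000,0.0000)
member 6 (3-4): L=4.3606, (cx,cy)=(0.2571,-0.9664)
member 7 (3-5): L=2.3544, (cx,cy)=(0.9960,-0.0892)
member 8 (4-5): L=4.1869, (cx,cy)=(0.2923,0.9563)
solve A·x = −loads:
  F[0-1] = +40.8814 N (tension)
  F[0-2] = +69.4185 N (tension)
  F[1-2] = -36.2350 N (compression)
  F[1-3] = +21.0857 N (tension)
  F[2-3] = +36.4361 N (tension)
  F[2-4] = +51.3697 N (tension)
  F[3-4] = -199.8221 N (compression)
  F[3-5] = -0.0000 N (compression)
  F[4-5] = +0.0000 N (tension)
  Rx@0 = -81.5300 N
  Ry@0 = -39.0462 N
  Ry@4 = +193.1062 N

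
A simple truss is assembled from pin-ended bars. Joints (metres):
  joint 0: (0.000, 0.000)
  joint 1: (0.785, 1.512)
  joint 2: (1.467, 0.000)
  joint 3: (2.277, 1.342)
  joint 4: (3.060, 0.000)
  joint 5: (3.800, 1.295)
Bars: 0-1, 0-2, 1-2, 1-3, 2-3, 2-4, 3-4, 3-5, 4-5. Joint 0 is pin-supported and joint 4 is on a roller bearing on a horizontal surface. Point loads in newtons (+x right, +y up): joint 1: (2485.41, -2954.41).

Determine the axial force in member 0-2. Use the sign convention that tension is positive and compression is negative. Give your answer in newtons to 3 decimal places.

N=6 nodes, M=9 members, R=3 reactions → 2N=12, M+R=12
member 0 (0-1): L=1.7036, (cx,cy)=(0.4608,0.8875)
member 1 (0-2): L=1.4670, (cx,cy)=(1.0000,0.0000)
member 2 (1-2): L=1.6587, (cx,cy)=(0.4112,-0.9116)
member 3 (1-3): L=1.5017, (cx,cy)=(0.9936,-0.1132)
member 4 (2-3): L=1.5675, (cx,cy)=(0.5167,0.8561)
member 5 (2-4): L=1.5930, (cx,cy)=(1.0000,0.0000)
member 6 (3-4): L=1.5537, (cx,cy)=(0.5040,-0.8637)
member 7 (3-5): L=1.5237, (cx,cy)=(0.9995,-0.0308)
member 8 (4-5): L=1.4915, (cx,cy)=(0.4961,0.8682)
solve A·x = −loads:
  F[0-1] = -1091.1513 N (compression)
  F[0-2] = +2988.1904 N (tension)
  F[1-2] = -1902.9700 N (compression)
  F[1-3] = -2220.0245 N (compression)
  F[2-3] = +2026.1565 N (tension)
  F[2-4] = +1158.7451 N (tension)
  F[3-4] = -2299.3207 N (compression)
  F[3-5] = -0.0000 N (compression)
  F[4-5] = +0.0000 N (tension)
  Rx@0 = -2485.4100 N
  Ry@0 = +968.4127 N
  Ry@4 = +1985.9973 N

2988.190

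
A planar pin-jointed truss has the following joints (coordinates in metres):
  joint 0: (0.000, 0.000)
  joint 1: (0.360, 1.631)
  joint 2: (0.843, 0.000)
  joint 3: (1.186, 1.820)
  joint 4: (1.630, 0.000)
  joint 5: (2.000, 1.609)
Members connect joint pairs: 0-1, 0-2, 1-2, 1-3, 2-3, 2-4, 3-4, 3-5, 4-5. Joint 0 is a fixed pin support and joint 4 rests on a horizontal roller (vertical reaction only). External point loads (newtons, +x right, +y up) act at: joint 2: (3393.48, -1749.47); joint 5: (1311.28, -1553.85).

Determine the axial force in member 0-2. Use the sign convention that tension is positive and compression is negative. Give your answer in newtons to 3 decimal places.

4527.648

N=6 nodes, M=9 members, R=3 reactions → 2N=12, M+R=12
member 0 (0-1): L=1.6703, (cx,cy)=(0.2155,0.9765)
member 1 (0-2): L=0.8430, (cx,cy)=(1.0000,0.0000)
member 2 (1-2): L=1.7010, (cx,cy)=(0.2839,-0.9588)
member 3 (1-3): L=0.8473, (cx,cy)=(0.9748,0.2230)
member 4 (2-3): L=1.8520, (cx,cy)=(0.1852,0.9827)
member 5 (2-4): L=0.7870, (cx,cy)=(1.0000,0.0000)
member 6 (3-4): L=1.8734, (cx,cy)=(0.2370,-0.9715)
member 7 (3-5): L=0.8409, (cx,cy)=(0.9680,-0.2509)
member 8 (4-5): L=1.6510, (cx,cy)=(0.2241,0.9746)
solve A·x = −loads:
  F[0-1] = +821.7319 N (tension)
  F[0-2] = +4527.6475 N (tension)
  F[1-2] = -744.1728 N (compression)
  F[1-3] = +398.4572 N (tension)
  F[2-3] = +2506.3710 N (tension)
  F[2-4] = +458.6779 N (tension)
  F[3-4] = -3046.8909 N (compression)
  F[3-5] = +1626.7760 N (tension)
  F[4-5] = -1175.5589 N (compression)
  Rx@0 = -4704.7600 N
  Ry@0 = -802.4179 N
  Ry@4 = +4105.7379 N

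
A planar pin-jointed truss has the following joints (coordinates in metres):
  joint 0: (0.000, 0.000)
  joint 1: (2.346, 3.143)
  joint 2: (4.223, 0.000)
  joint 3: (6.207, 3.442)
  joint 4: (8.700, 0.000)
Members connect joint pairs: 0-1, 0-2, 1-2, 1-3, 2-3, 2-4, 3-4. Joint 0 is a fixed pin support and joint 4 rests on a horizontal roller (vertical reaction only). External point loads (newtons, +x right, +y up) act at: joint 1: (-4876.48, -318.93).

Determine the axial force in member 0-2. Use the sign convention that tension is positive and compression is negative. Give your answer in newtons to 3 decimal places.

N=5 nodes, M=7 members, R=3 reactions → 2N=10, M+R=10
member 0 (0-1): L=3.9220, (cx,cy)=(0.5982,0.8014)
member 1 (0-2): L=4.2230, (cx,cy)=(1.0000,0.0000)
member 2 (1-2): L=3.6608, (cx,cy)=(0.5127,-0.8586)
member 3 (1-3): L=3.8726, (cx,cy)=(0.9970,0.0772)
member 4 (2-3): L=3.9729, (cx,cy)=(0.4994,0.8664)
member 5 (2-4): L=4.4770, (cx,cy)=(1.0000,0.0000)
member 6 (3-4): L=4.2500, (cx,cy)=(0.5866,-0.8099)
solve A·x = −loads:
  F[0-1] = -2489.0070 N (compression)
  F[0-2] = -3387.6490 N (compression)
  F[1-2] = +2157.5550 N (tension)
  F[1-3] = +2288.2428 N (tension)
  F[2-3] = -2138.0641 N (compression)
  F[2-4] = -1213.6878 N (compression)
  F[3-4] = +2069.0577 N (tension)
  Rx@0 = +4876.4800 N
  Ry@0 = +1994.6273 N
  Ry@4 = -1675.6973 N

-3387.649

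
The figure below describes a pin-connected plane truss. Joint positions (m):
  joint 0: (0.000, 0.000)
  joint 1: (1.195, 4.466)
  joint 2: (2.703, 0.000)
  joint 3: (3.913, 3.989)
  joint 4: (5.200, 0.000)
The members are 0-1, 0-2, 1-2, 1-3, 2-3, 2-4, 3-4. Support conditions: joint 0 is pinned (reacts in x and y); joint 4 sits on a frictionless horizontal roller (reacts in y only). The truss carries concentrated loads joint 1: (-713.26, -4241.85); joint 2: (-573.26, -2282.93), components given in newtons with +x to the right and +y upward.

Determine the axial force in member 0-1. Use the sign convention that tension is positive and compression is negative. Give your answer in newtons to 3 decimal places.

-5150.917

N=5 nodes, M=7 members, R=3 reactions → 2N=10, M+R=10
member 0 (0-1): L=4.6231, (cx,cy)=(0.2585,0.9660)
member 1 (0-2): L=2.7030, (cx,cy)=(1.0000,0.0000)
member 2 (1-2): L=4.7137, (cx,cy)=(0.3199,-0.9474)
member 3 (1-3): L=2.7595, (cx,cy)=(0.9849,-0.1729)
member 4 (2-3): L=4.1685, (cx,cy)=(0.2903,0.9569)
member 5 (2-4): L=2.4970, (cx,cy)=(1.0000,0.0000)
member 6 (3-4): L=4.1915, (cx,cy)=(0.3071,-0.9517)
solve A·x = −loads:
  F[0-1] = -5150.9171 N (compression)
  F[0-2] = +44.9086 N (tension)
  F[1-2] = +945.2503 N (tension)
  F[1-3] = -934.6388 N (compression)
  F[2-3] = +1449.7789 N (tension)
  F[2-4] = +499.7373 N (tension)
  F[3-4] = -1627.5353 N (compression)
  Rx@0 = +1286.5200 N
  Ry@0 = +4975.8663 N
  Ry@4 = +1548.9137 N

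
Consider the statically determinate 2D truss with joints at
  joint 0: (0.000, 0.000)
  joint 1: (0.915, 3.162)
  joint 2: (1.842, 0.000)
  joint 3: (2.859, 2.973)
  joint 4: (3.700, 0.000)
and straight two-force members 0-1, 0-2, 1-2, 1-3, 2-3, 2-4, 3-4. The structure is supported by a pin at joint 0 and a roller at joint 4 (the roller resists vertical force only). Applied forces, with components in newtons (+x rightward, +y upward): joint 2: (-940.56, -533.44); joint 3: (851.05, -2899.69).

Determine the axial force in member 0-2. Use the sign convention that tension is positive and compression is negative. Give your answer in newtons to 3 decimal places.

-19.153

N=5 nodes, M=7 members, R=3 reactions → 2N=10, M+R=10
member 0 (0-1): L=3.2917, (cx,cy)=(0.2780,0.9606)
member 1 (0-2): L=1.8420, (cx,cy)=(1.0000,0.0000)
member 2 (1-2): L=3.2951, (cx,cy)=(0.2813,-0.9596)
member 3 (1-3): L=1.9532, (cx,cy)=(0.9953,-0.0968)
member 4 (2-3): L=3.1421, (cx,cy)=(0.3237,0.9462)
member 5 (2-4): L=1.8580, (cx,cy)=(1.0000,0.0000)
member 6 (3-4): L=3.0897, (cx,cy)=(0.2722,-0.9622)
solve A·x = −loads:
  F[0-1] = -253.1100 N (compression)
  F[0-2] = -19.1531 N (compression)
  F[1-2] = +268.1388 N (tension)
  F[1-3] = -146.4793 N (compression)
  F[2-3] = +291.8401 N (tension)
  F[2-4] = +902.3834 N (tension)
  F[3-4] = -3315.1719 N (compression)
  Rx@0 = +89.5100 N
  Ry@0 = +243.1349 N
  Ry@4 = +3189.9951 N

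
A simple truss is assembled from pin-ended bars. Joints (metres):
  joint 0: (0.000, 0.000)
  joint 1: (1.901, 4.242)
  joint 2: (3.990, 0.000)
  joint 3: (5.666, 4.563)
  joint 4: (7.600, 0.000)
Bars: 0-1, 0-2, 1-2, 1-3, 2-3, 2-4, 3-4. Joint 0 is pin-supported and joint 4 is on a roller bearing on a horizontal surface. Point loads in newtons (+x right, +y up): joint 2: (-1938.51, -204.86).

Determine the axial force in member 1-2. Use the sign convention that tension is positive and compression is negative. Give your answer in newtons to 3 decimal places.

N=5 nodes, M=7 members, R=3 reactions → 2N=10, M+R=10
member 0 (0-1): L=4.6485, (cx,cy)=(0.4090,0.9126)
member 1 (0-2): L=3.9900, (cx,cy)=(1.0000,0.0000)
member 2 (1-2): L=4.7285, (cx,cy)=(0.4418,-0.8971)
member 3 (1-3): L=3.7787, (cx,cy)=(0.9964,0.0850)
member 4 (2-3): L=4.8611, (cx,cy)=(0.3448,0.9387)
member 5 (2-4): L=3.6100, (cx,cy)=(1.0000,0.0000)
member 6 (3-4): L=4.9559, (cx,cy)=(0.3902,-0.9207)
solve A·x = −loads:
  F[0-1] = -106.6329 N (compression)
  F[0-2] = -1894.9024 N (compression)
  F[1-2] = +100.1199 N (tension)
  F[1-3] = -88.1584 N (compression)
  F[2-3] = +122.5553 N (tension)
  F[2-4] = +45.5851 N (tension)
  F[3-4] = -116.8132 N (compression)
  Rx@0 = +1938.5100 N
  Ry@0 = +97.3085 N
  Ry@4 = +107.5515 N

100.120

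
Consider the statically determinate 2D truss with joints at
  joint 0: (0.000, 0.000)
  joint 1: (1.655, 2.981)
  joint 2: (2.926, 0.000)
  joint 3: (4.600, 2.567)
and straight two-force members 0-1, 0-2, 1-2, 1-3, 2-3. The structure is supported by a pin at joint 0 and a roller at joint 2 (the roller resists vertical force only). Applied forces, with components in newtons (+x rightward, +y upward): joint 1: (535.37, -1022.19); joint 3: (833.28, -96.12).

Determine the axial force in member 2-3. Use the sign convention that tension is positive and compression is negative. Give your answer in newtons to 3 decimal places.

22.988

N=4 nodes, M=5 members, R=3 reactions → 2N=8, M+R=8
member 0 (0-1): L=3.4096, (cx,cy)=(0.4854,0.8743)
member 1 (0-2): L=2.9260, (cx,cy)=(1.0000,0.0000)
member 2 (1-2): L=3.2406, (cx,cy)=(0.3922,-0.9199)
member 3 (1-3): L=2.9740, (cx,cy)=(0.9903,-0.1392)
member 4 (2-3): L=3.0646, (cx,cy)=(0.5462,0.8376)
solve A·x = −loads:
  F[0-1] = +1015.0420 N (tension)
  F[0-2] = +875.9548 N (tension)
  F[1-2] = -2201.3925 N (compression)
  F[1-3] = +828.7932 N (tension)
  F[2-3] = +22.9875 N (tension)
  Rx@0 = -1368.6500 N
  Ry@0 = -887.4467 N
  Ry@2 = +2005.7567 N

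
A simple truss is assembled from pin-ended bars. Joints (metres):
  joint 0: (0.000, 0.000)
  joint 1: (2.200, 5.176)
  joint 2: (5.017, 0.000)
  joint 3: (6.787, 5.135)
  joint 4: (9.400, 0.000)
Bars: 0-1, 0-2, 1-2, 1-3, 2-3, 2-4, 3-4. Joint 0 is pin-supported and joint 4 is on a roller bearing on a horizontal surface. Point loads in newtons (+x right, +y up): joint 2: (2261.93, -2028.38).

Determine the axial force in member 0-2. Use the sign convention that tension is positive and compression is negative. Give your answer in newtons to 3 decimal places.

2663.926

N=5 nodes, M=7 members, R=3 reactions → 2N=10, M+R=10
member 0 (0-1): L=5.6241, (cx,cy)=(0.3912,0.9203)
member 1 (0-2): L=5.0170, (cx,cy)=(1.0000,0.0000)
member 2 (1-2): L=5.8929, (cx,cy)=(0.4780,-0.8783)
member 3 (1-3): L=4.5872, (cx,cy)=(1.0000,-0.0089)
member 4 (2-3): L=5.4315, (cx,cy)=(0.3259,0.9454)
member 5 (2-4): L=4.3830, (cx,cy)=(1.0000,0.0000)
member 6 (3-4): L=5.7616, (cx,cy)=(0.4535,-0.8912)
solve A·x = −loads:
  F[0-1] = -1027.6730 N (compression)
  F[0-2] = +2663.9256 N (tension)
  F[1-2] = +1086.1595 N (tension)
  F[1-3] = -921.2509 N (compression)
  F[2-3] = +1136.3931 N (tension)
  F[2-4] = +550.8895 N (tension)
  F[3-4] = -1214.6970 N (compression)
  Rx@0 = -2261.9300 N
  Ry@0 = +945.7861 N
  Ry@4 = +1082.5939 N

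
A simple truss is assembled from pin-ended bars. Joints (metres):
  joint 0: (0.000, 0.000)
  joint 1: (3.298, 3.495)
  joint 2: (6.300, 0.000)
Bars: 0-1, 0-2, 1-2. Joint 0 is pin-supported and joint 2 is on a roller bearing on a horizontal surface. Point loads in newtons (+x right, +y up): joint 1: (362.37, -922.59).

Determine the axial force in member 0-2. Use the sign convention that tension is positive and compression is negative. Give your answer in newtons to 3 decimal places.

587.514

N=3 nodes, M=3 members, R=3 reactions → 2N=6, M+R=6
member 0 (0-1): L=4.8054, (cx,cy)=(0.6863,0.7273)
member 1 (0-2): L=6.3000, (cx,cy)=(1.0000,0.0000)
member 2 (1-2): L=4.6073, (cx,cy)=(0.6516,-0.7586)
solve A·x = −loads:
  F[0-1] = -328.0489 N (compression)
  F[0-2] = +587.5138 N (tension)
  F[1-2] = -901.6791 N (compression)
  Rx@0 = -362.3700 N
  Ry@0 = +238.5924 N
  Ry@2 = +683.9976 N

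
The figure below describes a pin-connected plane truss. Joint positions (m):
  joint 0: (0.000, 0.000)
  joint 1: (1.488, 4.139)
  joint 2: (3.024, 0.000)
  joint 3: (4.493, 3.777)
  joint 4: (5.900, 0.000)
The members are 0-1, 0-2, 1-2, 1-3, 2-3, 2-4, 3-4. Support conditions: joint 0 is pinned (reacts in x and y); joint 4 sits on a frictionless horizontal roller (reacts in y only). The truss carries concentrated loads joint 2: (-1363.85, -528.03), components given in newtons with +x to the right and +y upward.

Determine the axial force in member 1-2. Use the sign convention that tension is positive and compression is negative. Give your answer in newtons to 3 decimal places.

299.839

N=5 nodes, M=7 members, R=3 reactions → 2N=10, M+R=10
member 0 (0-1): L=4.3983, (cx,cy)=(0.3383,0.9410)
member 1 (0-2): L=3.0240, (cx,cy)=(1.0000,0.0000)
member 2 (1-2): L=4.4148, (cx,cy)=(0.3479,-0.9375)
member 3 (1-3): L=3.0267, (cx,cy)=(0.9928,-0.1196)
member 4 (2-3): L=4.0526, (cx,cy)=(0.3625,0.9320)
member 5 (2-4): L=2.8760, (cx,cy)=(1.0000,0.0000)
member 6 (3-4): L=4.0306, (cx,cy)=(0.3491,-0.9371)
solve A·x = −loads:
  F[0-1] = -273.5203 N (compression)
  F[0-2] = -1271.3157 N (compression)
  F[1-2] = +299.8390 N (tension)
  F[1-3] = -198.2773 N (compression)
  F[2-3] = +264.9420 N (tension)
  F[2-4] = +100.8174 N (tension)
  F[3-4] = -288.8061 N (compression)
  Rx@0 = +1363.8500 N
  Ry@0 = +257.3923 N
  Ry@4 = +270.6377 N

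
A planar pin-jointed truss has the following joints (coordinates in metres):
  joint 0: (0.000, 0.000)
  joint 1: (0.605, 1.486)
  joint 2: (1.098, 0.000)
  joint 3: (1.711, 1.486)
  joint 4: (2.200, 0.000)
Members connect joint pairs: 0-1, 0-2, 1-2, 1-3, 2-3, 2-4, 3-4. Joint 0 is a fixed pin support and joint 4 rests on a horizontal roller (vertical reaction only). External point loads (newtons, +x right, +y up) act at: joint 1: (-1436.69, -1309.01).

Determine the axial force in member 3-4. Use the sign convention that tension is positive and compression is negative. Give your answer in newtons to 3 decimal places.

642.643

N=5 nodes, M=7 members, R=3 reactions → 2N=10, M+R=10
member 0 (0-1): L=1.6044, (cx,cy)=(0.3771,0.9262)
member 1 (0-2): L=1.0980, (cx,cy)=(1.0000,0.0000)
member 2 (1-2): L=1.5656, (cx,cy)=(0.3149,-0.9491)
member 3 (1-3): L=1.1060, (cx,cy)=(1.0000,0.0000)
member 4 (2-3): L=1.6075, (cx,cy)=(0.3813,0.9244)
member 5 (2-4): L=1.1020, (cx,cy)=(1.0000,0.0000)
member 6 (3-4): L=1.5644, (cx,cy)=(0.3126,-0.9499)
solve A·x = −loads:
  F[0-1] = -2072.4361 N (compression)
  F[0-2] = -655.2177 N (compression)
  F[1-2] = +643.1589 N (tension)
  F[1-3] = +452.6958 N (tension)
  F[2-3] = -660.3409 N (compression)
  F[2-4] = -200.8786 N (compression)
  F[3-4] = +642.6434 N (tension)
  Rx@0 = +1436.6900 N
  Ry@0 = +1919.4510 N
  Ry@4 = -610.4410 N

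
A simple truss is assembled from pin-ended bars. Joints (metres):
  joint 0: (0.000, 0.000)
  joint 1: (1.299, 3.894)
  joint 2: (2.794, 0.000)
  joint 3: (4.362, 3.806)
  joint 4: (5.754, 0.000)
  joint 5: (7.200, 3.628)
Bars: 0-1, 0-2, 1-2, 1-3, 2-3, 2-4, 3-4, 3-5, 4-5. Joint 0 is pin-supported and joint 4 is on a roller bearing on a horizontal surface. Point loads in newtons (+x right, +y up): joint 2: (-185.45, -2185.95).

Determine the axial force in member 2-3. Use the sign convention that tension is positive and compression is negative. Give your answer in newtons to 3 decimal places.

N=6 nodes, M=9 members, R=3 reactions → 2N=12, M+R=12
member 0 (0-1): L=4.1050, (cx,cy)=(0.3164,0.9486)
member 1 (0-2): L=2.7940, (cx,cy)=(1.0000,0.0000)
member 2 (1-2): L=4.1711, (cx,cy)=(0.3584,-0.9336)
member 3 (1-3): L=3.0643, (cx,cy)=(0.9996,-0.0287)
member 4 (2-3): L=4.1163, (cx,cy)=(0.3809,0.9246)
member 5 (2-4): L=2.9600, (cx,cy)=(1.0000,0.0000)
member 6 (3-4): L=4.0526, (cx,cy)=(0.3435,-0.9392)
member 7 (3-5): L=2.8436, (cx,cy)=(0.9980,-0.0626)
member 8 (4-5): L=3.9055, (cx,cy)=(0.3702,0.9289)
solve A·x = −loads:
  F[0-1] = -1185.4256 N (compression)
  F[0-2] = +189.6744 N (tension)
  F[1-2] = +1229.6414 N (tension)
  F[1-3] = -816.1851 N (compression)
  F[2-3] = +1122.6426 N (tension)
  F[2-4] = +388.2104 N (tension)
  F[3-4] = -1130.2075 N (compression)
  F[3-5] = -0.0000 N (tension)
  F[4-5] = +0.0000 N (tension)
  Rx@0 = +185.4500 N
  Ry@0 = +1124.5068 N
  Ry@4 = +1061.4432 N

1122.643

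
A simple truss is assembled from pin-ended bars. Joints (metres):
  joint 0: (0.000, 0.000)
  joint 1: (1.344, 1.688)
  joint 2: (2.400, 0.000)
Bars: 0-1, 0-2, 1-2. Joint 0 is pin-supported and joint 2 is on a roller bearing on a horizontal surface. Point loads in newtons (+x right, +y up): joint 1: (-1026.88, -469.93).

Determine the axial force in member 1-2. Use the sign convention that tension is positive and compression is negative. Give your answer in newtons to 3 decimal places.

N=3 nodes, M=3 members, R=3 reactions → 2N=6, M+R=6
member 0 (0-1): L=2.1577, (cx,cy)=(0.6229,0.7823)
member 1 (0-2): L=2.4000, (cx,cy)=(1.0000,0.0000)
member 2 (1-2): L=1.9911, (cx,cy)=(0.5304,-0.8478)
solve A·x = −loads:
  F[0-1] = -1187.5137 N (compression)
  F[0-2] = -287.1958 N (compression)
  F[1-2] = +541.5110 N (tension)
  Rx@0 = +1026.8800 N
  Ry@0 = +929.0081 N
  Ry@2 = -459.0781 N

541.511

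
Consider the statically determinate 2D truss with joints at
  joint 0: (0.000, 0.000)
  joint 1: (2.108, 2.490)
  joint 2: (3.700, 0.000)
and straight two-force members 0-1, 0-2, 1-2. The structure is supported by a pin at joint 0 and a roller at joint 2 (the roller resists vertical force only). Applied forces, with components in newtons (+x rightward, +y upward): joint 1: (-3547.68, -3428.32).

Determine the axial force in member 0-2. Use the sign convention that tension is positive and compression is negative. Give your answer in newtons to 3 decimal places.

N=3 nodes, M=3 members, R=3 reactions → 2N=6, M+R=6
member 0 (0-1): L=3.2625, (cx,cy)=(0.6461,0.7632)
member 1 (0-2): L=3.7000, (cx,cy)=(1.0000,0.0000)
member 2 (1-2): L=2.9554, (cx,cy)=(0.5387,-0.8425)
solve A·x = −loads:
  F[0-1] = -5060.8989 N (compression)
  F[0-2] = -277.6582 N (compression)
  F[1-2] = +515.4518 N (tension)
  Rx@0 = +3547.6800 N
  Ry@0 = +3862.5969 N
  Ry@2 = -434.2769 N

-277.658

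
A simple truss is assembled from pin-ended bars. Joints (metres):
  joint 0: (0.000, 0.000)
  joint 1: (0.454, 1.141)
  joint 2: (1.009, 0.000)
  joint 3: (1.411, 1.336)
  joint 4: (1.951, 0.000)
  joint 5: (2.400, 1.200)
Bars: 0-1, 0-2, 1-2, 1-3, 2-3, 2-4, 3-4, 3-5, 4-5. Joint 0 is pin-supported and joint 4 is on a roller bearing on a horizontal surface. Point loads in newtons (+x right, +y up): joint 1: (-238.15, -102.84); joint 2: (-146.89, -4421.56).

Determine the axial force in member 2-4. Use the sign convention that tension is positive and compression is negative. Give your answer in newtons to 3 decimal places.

877.644

N=6 nodes, M=9 members, R=3 reactions → 2N=12, M+R=12
member 0 (0-1): L=1.2280, (cx,cy)=(0.3697,0.9291)
member 1 (0-2): L=1.0090, (cx,cy)=(1.0000,0.0000)
member 2 (1-2): L=1.2688, (cx,cy)=(0.4374,-0.8993)
member 3 (1-3): L=0.9767, (cx,cy)=(0.9799,0.1997)
member 4 (2-3): L=1.3952, (cx,cy)=(0.2881,0.9576)
member 5 (2-4): L=0.9420, (cx,cy)=(1.0000,0.0000)
member 6 (3-4): L=1.4410, (cx,cy)=(0.3747,-0.9271)
member 7 (3-5): L=0.9983, (cx,cy)=(0.9907,-0.1362)
member 8 (4-5): L=1.2812, (cx,cy)=(0.3504,0.9366)
solve A·x = −loads:
  F[0-1] = -2532.4727 N (compression)
  F[0-2] = +551.2284 N (tension)
  F[1-2] = +2132.7189 N (tension)
  F[1-3] = -1664.5139 N (compression)
  F[2-3] = +2614.5769 N (tension)
  F[2-4] = +877.6436 N (tension)
  F[3-4] = -2342.0167 N (compression)
  F[3-5] = +0.0000 N (tension)
  F[4-5] = -0.0000 N (compression)
  Rx@0 = +385.0400 N
  Ry@0 = +2353.0447 N
  Ry@4 = +2171.3553 N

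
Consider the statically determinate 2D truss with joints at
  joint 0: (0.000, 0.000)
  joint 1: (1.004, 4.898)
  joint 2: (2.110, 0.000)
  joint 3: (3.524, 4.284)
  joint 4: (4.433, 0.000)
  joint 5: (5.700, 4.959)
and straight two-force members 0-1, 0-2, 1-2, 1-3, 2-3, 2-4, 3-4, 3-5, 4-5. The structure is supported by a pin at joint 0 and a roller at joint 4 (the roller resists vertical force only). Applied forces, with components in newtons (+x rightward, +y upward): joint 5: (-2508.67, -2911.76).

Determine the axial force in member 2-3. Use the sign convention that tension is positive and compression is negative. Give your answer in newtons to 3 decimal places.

-2309.786

N=6 nodes, M=9 members, R=3 reactions → 2N=12, M+R=12
member 0 (0-1): L=4.9998, (cx,cy)=(0.2008,0.9796)
member 1 (0-2): L=2.1100, (cx,cy)=(1.0000,0.0000)
member 2 (1-2): L=5.0213, (cx,cy)=(0.2203,-0.9754)
member 3 (1-3): L=2.5937, (cx,cy)=(0.9716,-0.2367)
member 4 (2-3): L=4.5113, (cx,cy)=(0.3134,0.9496)
member 5 (2-4): L=2.3230, (cx,cy)=(1.0000,0.0000)
member 6 (3-4): L=4.3794, (cx,cy)=(0.2076,-0.9782)
member 7 (3-5): L=2.2783, (cx,cy)=(0.9551,0.2963)
member 8 (4-5): L=5.1183, (cx,cy)=(0.2475,0.9689)
solve A·x = −loads:
  F[0-1] = -2015.1718 N (compression)
  F[0-2] = -2104.0107 N (compression)
  F[1-2] = +2248.6202 N (tension)
  F[1-3] = -926.2701 N (compression)
  F[2-3] = -2309.7860 N (compression)
  F[2-4] = -884.7635 N (compression)
  F[3-4] = +1410.2951 N (tension)
  F[3-5] = -2006.7294 N (compression)
  F[4-5] = -2391.6521 N (compression)
  Rx@0 = +2508.6700 N
  Ry@0 = +1974.1247 N
  Ry@4 = +937.6353 N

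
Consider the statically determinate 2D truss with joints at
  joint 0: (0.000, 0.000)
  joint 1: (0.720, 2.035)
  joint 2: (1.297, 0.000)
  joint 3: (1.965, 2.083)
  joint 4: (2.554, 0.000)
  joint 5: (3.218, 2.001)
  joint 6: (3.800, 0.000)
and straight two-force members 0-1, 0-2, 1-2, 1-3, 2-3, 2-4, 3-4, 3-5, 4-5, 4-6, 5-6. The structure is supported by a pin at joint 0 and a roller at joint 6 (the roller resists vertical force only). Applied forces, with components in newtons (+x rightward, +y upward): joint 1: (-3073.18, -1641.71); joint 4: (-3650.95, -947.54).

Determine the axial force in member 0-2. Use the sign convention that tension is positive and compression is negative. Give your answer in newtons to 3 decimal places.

N=7 nodes, M=11 members, R=3 reactions → 2N=14, M+R=14
member 0 (0-1): L=2.1586, (cx,cy)=(0.3335,0.9427)
member 1 (0-2): L=1.2970, (cx,cy)=(1.0000,0.0000)
member 2 (1-2): L=2.1152, (cx,cy)=(0.2728,-0.9621)
member 3 (1-3): L=1.2459, (cx,cy)=(0.9993,0.0385)
member 4 (2-3): L=2.1875, (cx,cy)=(0.3054,0.9522)
member 5 (2-4): L=1.2570, (cx,cy)=(1.0000,0.0000)
member 6 (3-4): L=2.1647, (cx,cy)=(0.2721,-0.9623)
member 7 (3-5): L=1.2557, (cx,cy)=(0.9979,-0.0653)
member 8 (4-5): L=2.1083, (cx,cy)=(0.3149,0.9491)
member 9 (4-6): L=1.2460, (cx,cy)=(1.0000,0.0000)
member 10 (5-6): L=2.0839, (cx,cy)=(0.2793,-0.9602)
solve A·x = −loads:
  F[0-1] = -3486.7875 N (compression)
  F[0-2] = -5561.1226 N (compression)
  F[1-2] = +1767.4898 N (tension)
  F[1-3] = +1429.0890 N (tension)
  F[2-3] = -1785.7583 N (compression)
  F[2-4] = -4533.6560 N (compression)
  F[3-4] = +1680.9914 N (tension)
  F[3-5] = +426.2239 N (tension)
  F[4-5] = -705.9540 N (compression)
  F[4-6] = -202.9762 N (compression)
  F[5-6] = +726.7804 N (tension)
  Rx@0 = +6724.1300 N
  Ry@0 = +3287.1113 N
  Ry@6 = -697.8613 N

-5561.123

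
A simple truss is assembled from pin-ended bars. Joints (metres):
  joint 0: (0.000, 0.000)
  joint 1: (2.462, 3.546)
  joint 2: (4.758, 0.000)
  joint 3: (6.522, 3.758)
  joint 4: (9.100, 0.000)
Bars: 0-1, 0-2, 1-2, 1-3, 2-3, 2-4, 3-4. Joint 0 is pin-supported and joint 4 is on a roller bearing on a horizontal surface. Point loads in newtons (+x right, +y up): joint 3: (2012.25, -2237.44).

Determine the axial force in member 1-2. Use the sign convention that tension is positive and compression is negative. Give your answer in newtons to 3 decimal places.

N=5 nodes, M=7 members, R=3 reactions → 2N=10, M+R=10
member 0 (0-1): L=4.3169, (cx,cy)=(0.5703,0.8214)
member 1 (0-2): L=4.7580, (cx,cy)=(1.0000,0.0000)
member 2 (1-2): L=4.2244, (cx,cy)=(0.5435,-0.8394)
member 3 (1-3): L=4.0655, (cx,cy)=(0.9986,0.0521)
member 4 (2-3): L=4.1514, (cx,cy)=(0.4249,0.9052)
member 5 (2-4): L=4.3420, (cx,cy)=(1.0000,0.0000)
member 6 (3-4): L=4.5573, (cx,cy)=(0.5657,-0.8246)
solve A·x = −loads:
  F[0-1] = +239.9899 N (tension)
  F[0-2] = +1875.3795 N (tension)
  F[1-2] = -218.9328 N (compression)
  F[1-3] = +256.2104 N (tension)
  F[2-3] = +203.0121 N (tension)
  F[2-4] = +1670.1252 N (tension)
  F[3-4] = -2952.3663 N (compression)
  Rx@0 = -2012.2500 N
  Ry@0 = -197.1335 N
  Ry@4 = +2434.5735 N

-218.933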